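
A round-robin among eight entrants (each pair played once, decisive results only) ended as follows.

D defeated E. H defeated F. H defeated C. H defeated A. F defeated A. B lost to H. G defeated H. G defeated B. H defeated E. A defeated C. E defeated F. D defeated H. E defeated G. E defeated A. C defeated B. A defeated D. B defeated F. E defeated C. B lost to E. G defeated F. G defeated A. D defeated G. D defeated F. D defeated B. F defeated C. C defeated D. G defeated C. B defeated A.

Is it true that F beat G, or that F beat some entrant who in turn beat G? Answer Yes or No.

F did not beat G directly.
F beat A, C, but each of them lost to G. No two-step path.

No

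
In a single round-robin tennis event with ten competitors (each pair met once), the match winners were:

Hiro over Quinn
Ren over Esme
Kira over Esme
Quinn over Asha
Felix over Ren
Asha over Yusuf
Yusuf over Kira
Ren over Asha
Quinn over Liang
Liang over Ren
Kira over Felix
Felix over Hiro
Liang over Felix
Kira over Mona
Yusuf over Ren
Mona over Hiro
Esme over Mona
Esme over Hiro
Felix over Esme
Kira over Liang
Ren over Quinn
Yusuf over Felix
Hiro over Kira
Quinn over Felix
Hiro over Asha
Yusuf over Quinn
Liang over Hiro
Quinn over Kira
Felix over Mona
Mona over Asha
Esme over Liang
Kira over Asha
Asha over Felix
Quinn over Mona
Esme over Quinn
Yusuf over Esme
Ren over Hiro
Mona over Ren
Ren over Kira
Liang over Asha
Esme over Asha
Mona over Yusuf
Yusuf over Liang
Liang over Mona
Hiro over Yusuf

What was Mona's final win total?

Mona's results: beat Yusuf, Ren, Hiro, Asha; lost to Felix, Esme, Quinn, Kira, Liang.
That is 4 wins.

4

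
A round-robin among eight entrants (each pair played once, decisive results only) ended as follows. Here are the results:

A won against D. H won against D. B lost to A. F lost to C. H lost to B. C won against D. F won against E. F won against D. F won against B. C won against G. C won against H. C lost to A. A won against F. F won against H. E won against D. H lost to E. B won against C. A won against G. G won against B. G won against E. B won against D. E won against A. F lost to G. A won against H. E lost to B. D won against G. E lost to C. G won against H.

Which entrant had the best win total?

A

Win totals: A 6, B 4, C 5, D 1, E 3, F 4, G 4, H 1.
A leads with 6 wins (next highest: 5).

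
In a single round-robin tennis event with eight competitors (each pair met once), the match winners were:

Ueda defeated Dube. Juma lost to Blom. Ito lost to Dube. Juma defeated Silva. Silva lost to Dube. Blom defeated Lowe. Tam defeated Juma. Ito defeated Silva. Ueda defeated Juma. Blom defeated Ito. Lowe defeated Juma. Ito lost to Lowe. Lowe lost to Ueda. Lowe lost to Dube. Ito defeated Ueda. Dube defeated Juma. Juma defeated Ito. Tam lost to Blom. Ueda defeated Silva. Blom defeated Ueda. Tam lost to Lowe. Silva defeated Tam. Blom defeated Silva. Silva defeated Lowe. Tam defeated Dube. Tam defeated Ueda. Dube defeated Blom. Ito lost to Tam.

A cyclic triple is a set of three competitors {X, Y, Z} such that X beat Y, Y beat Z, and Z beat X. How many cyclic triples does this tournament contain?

Win totals: Ueda 4, Juma 2, Ito 2, Tam 4, Lowe 3, Blom 6, Dube 5, Silva 2.
A competitor with w wins dominates both others in C(w,2) triples; summing gives 6 + 1 + 1 + 6 + 3 + 15 + 10 + 1 = 43 transitive triples.
Total triples C(8,3) = 56, so cyclic triples = 56 − 43 = 13.

13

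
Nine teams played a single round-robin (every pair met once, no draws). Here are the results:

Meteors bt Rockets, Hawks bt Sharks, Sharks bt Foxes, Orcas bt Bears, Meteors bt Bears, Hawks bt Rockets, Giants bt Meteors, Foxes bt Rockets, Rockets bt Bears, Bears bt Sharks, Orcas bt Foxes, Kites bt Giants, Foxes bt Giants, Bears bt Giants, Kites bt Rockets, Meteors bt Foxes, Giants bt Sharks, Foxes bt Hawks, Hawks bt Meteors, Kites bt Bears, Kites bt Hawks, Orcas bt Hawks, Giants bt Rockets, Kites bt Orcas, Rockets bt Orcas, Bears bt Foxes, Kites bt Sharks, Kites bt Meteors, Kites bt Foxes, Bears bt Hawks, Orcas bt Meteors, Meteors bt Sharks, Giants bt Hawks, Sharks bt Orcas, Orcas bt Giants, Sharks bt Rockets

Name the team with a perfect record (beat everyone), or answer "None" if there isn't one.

Kites has 8 wins out of 8 opponents — a perfect record.

Kites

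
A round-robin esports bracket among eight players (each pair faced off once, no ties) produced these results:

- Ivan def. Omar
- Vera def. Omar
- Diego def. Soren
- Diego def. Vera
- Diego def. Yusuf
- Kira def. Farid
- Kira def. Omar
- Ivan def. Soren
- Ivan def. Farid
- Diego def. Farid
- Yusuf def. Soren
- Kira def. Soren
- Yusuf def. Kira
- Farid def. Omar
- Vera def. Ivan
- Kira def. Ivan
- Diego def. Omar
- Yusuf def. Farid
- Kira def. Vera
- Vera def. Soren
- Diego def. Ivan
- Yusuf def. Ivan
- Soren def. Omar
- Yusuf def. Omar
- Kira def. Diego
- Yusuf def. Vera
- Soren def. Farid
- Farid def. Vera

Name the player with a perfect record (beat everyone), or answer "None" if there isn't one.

Highest win total is Yusuf with 6 (out of 7 possible).
Yusuf lost to Diego, so no player went undefeated.

None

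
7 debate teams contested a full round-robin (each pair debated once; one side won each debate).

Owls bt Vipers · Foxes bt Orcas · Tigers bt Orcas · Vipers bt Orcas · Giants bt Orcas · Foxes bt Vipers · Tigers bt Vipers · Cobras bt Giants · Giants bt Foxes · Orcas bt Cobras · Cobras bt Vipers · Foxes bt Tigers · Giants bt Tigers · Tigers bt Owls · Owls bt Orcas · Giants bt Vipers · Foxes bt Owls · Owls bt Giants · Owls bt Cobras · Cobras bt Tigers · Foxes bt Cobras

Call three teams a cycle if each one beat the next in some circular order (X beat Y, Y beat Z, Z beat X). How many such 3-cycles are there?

Win totals: Orcas 1, Owls 4, Tigers 3, Foxes 5, Vipers 1, Cobras 3, Giants 4.
A team with w wins dominates both others in C(w,2) triples; summing gives 0 + 6 + 3 + 10 + 0 + 3 + 6 = 28 transitive triples.
Total triples C(7,3) = 35, so cyclic triples = 35 − 28 = 7.

7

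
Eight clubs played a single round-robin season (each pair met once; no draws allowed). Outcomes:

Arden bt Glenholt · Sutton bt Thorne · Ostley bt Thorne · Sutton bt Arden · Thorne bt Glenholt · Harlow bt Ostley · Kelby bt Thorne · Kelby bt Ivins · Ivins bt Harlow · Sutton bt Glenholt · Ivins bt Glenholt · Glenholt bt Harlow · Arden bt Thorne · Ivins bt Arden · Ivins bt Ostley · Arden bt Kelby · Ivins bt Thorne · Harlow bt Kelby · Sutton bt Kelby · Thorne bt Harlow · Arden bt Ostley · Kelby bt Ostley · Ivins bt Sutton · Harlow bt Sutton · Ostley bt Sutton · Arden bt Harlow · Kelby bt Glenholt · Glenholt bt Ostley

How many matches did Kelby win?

Kelby's results: beat Thorne, Glenholt, Ivins, Ostley; lost to Harlow, Arden, Sutton.
That is 4 wins.

4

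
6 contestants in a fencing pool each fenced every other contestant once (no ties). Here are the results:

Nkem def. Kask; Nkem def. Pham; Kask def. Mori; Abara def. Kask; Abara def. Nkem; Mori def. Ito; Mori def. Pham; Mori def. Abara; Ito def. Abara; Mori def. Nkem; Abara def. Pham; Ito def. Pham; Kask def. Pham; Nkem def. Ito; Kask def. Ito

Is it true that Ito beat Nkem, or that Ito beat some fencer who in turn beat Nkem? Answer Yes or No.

Yes

Ito did not beat Nkem directly.
Ito beat Abara, Pham. Of those, Abara beat Nkem.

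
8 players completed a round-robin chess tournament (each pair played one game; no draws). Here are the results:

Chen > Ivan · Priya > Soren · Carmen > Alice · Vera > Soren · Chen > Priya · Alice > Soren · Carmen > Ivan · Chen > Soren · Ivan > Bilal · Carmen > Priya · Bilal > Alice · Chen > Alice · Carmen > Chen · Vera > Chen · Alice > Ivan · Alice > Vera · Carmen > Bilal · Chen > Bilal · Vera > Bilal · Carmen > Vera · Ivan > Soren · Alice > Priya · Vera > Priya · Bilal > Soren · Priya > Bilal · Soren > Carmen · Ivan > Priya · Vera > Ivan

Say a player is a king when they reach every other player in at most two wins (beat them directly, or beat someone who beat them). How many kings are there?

Soren reaches everyone (king).
Carmen reaches everyone (king).
Chen reaches everyone (king).
Ivan cannot reach Chen, Vera in two steps.
Priya cannot reach Chen, Ivan, Vera in two steps.
Vera reaches everyone (king).
Alice reaches everyone (king).
Bilal cannot reach Chen in two steps.
Kings: Soren, Carmen, Chen, Vera, Alice — 5.

5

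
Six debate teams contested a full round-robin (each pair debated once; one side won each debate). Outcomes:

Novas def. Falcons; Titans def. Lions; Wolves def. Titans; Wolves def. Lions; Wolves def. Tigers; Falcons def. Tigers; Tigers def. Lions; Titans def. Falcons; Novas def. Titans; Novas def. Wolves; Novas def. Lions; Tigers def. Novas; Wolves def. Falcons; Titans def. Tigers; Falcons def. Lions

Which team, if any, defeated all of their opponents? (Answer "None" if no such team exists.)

None

Highest win total is Wolves with 4 (out of 5 possible).
Wolves lost to Novas, so no team went undefeated.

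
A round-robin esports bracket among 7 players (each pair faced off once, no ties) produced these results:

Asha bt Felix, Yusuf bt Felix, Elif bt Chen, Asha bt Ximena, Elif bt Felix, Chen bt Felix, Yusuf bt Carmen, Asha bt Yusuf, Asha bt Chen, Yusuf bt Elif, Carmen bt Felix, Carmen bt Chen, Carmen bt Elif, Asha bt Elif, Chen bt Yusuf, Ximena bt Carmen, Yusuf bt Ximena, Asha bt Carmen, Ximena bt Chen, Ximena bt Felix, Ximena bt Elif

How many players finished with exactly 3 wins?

Win totals: Asha 6, Carmen 3, Yusuf 4, Elif 2, Ximena 4, Chen 2, Felix 0.
Exactly 3: Carmen — 1 player.

1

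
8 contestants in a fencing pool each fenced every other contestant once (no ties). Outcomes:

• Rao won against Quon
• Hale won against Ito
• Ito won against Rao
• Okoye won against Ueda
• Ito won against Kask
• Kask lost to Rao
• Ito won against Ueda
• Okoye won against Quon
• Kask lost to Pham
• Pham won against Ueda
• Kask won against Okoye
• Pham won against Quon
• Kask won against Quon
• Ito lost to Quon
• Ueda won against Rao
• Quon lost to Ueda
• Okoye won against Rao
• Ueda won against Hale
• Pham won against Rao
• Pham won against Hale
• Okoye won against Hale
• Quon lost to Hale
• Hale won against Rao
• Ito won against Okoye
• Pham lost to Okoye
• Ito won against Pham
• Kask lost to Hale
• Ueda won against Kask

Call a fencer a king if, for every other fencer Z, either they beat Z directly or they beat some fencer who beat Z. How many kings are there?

5

Hale reaches everyone (king).
Okoye reaches everyone (king).
Kask reaches everyone (king).
Ueda cannot reach Pham in two steps.
Quon cannot reach Hale in two steps.
Pham reaches everyone (king).
Rao cannot reach Hale, Ueda, Pham in two steps.
Ito reaches everyone (king).
Kings: Hale, Okoye, Kask, Pham, Ito — 5.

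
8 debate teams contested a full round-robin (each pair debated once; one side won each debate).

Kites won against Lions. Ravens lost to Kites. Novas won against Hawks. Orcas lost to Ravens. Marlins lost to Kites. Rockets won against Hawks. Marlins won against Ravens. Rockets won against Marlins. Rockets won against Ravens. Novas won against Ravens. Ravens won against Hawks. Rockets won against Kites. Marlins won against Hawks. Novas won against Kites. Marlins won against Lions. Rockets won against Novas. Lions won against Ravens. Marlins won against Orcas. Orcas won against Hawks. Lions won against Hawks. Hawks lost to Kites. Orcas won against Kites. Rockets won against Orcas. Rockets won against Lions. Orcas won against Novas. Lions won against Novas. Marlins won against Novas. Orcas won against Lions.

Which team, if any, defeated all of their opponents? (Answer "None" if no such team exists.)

Rockets

Rockets has 7 wins out of 7 opponents — a perfect record.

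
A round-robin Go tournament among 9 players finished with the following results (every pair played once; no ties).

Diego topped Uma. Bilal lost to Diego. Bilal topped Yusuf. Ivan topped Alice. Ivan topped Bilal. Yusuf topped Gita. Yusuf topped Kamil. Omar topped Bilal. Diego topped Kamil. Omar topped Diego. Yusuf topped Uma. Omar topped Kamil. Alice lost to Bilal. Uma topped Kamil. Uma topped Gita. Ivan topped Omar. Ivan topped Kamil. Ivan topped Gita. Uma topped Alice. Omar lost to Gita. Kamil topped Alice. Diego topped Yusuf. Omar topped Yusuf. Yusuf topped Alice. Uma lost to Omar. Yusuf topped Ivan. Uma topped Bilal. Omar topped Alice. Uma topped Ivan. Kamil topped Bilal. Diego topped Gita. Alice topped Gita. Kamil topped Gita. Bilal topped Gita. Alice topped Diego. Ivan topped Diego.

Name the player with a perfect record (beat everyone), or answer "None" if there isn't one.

Highest win total is Omar with 6 (out of 8 possible).
Omar lost to Gita, Ivan, so no player went undefeated.

None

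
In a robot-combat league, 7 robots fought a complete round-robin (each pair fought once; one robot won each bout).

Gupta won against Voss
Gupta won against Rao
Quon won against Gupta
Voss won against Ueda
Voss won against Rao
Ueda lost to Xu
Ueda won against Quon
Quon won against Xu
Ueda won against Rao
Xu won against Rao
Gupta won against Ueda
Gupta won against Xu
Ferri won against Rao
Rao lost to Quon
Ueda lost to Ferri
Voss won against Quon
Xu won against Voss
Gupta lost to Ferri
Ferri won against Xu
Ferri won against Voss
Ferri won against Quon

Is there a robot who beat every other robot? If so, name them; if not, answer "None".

Ferri

Ferri has 6 wins out of 6 opponents — a perfect record.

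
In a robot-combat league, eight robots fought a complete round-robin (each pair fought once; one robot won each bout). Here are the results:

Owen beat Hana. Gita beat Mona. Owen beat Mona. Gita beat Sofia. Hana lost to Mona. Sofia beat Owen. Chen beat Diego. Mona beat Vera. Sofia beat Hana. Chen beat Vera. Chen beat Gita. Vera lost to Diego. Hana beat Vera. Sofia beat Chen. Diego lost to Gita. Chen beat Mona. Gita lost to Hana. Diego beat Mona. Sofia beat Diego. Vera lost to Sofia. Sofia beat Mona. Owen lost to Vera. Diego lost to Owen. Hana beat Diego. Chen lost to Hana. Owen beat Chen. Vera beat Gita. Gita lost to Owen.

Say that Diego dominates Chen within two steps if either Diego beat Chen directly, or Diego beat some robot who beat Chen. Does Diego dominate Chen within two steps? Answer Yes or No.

No

Diego did not beat Chen directly.
Diego beat Mona, Vera, but each of them lost to Chen. No two-step path.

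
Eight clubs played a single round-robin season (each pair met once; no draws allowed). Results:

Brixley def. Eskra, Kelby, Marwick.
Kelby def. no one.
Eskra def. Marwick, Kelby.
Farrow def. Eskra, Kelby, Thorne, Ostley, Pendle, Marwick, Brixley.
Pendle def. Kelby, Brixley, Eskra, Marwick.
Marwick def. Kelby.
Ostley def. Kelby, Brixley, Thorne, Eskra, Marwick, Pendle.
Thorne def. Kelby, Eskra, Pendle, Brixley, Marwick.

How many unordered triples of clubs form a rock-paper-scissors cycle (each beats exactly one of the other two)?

0

Win totals: Brixley 3, Kelby 0, Marwick 1, Eskra 2, Farrow 7, Ostley 6, Thorne 5, Pendle 4.
A club with w wins dominates both others in C(w,2) triples; summing gives 3 + 0 + 0 + 1 + 21 + 15 + 10 + 6 = 56 transitive triples.
Total triples C(8,3) = 56, so cyclic triples = 56 − 56 = 0.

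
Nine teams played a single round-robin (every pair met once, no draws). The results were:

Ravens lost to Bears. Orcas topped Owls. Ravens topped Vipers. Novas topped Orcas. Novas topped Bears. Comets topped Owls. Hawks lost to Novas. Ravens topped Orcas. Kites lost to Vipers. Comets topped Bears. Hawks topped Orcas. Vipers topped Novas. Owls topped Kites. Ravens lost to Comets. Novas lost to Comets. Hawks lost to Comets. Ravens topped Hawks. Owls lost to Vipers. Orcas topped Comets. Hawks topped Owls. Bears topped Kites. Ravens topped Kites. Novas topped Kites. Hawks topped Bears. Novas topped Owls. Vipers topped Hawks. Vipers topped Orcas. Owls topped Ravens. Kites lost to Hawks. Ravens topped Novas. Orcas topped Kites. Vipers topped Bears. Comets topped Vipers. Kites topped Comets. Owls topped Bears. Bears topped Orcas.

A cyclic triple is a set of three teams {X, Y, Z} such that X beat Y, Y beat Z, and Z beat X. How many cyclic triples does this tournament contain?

Win totals: Kites 1, Hawks 4, Orcas 3, Novas 5, Ravens 5, Bears 3, Owls 3, Vipers 6, Comets 6.
A team with w wins dominates both others in C(w,2) triples; summing gives 0 + 6 + 3 + 10 + 10 + 3 + 3 + 15 + 15 = 65 transitive triples.
Total triples C(9,3) = 84, so cyclic triples = 84 − 65 = 19.

19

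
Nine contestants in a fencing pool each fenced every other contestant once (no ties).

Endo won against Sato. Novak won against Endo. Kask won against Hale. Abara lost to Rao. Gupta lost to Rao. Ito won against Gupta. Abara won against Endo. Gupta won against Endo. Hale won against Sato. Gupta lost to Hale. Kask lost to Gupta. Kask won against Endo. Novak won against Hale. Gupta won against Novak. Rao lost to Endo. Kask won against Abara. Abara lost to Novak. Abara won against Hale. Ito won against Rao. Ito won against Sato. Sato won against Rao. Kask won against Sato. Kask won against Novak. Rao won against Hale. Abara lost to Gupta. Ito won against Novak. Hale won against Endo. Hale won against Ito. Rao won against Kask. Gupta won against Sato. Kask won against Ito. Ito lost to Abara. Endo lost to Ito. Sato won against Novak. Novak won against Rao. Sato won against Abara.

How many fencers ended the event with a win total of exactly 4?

3

Win totals: Kask 6, Gupta 5, Novak 4, Rao 4, Sato 3, Ito 5, Hale 4, Endo 2, Abara 3.
Exactly 4: Novak, Rao, Hale — 3 fencers.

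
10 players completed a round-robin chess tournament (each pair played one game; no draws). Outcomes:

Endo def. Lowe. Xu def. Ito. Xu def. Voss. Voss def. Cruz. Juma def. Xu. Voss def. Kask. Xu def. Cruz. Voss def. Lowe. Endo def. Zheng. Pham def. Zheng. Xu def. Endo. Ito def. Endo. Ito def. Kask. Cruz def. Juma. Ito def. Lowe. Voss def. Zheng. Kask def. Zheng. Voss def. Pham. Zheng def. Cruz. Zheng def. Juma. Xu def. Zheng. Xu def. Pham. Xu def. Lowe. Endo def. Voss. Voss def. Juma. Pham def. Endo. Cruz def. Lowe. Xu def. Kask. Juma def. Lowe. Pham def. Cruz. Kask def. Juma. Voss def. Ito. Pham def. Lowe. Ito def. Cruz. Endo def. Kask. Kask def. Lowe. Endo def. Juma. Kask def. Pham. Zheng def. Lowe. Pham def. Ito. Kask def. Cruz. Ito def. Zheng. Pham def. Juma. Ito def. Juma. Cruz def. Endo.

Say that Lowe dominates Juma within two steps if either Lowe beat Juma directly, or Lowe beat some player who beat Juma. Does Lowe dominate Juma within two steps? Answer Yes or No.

Lowe did not beat Juma directly.
Lowe beat no one, so there is no intermediate player.

No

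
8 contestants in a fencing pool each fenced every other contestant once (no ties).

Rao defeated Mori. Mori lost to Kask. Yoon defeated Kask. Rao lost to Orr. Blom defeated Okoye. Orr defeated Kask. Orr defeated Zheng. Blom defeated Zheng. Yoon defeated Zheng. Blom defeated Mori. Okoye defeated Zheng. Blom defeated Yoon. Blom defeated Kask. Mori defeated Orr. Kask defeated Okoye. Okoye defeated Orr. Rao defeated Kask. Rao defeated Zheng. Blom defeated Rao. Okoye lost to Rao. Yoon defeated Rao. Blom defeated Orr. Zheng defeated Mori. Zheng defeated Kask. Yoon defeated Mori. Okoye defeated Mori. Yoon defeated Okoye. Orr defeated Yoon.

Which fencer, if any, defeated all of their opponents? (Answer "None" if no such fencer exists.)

Blom

Blom has 7 wins out of 7 opponents — a perfect record.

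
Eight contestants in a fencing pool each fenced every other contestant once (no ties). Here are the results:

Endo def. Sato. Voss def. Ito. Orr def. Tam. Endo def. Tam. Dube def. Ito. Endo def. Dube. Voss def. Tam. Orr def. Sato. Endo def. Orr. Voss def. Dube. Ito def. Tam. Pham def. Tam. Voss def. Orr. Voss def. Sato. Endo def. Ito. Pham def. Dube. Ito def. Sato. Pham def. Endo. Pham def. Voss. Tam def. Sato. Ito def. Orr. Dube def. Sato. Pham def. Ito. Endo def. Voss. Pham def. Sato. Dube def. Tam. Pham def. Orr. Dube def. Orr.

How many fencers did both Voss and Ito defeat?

Voss beat: Orr, Sato, Ito, Dube, Tam.
Ito beat: Orr, Sato, Tam.
Both beat: Orr, Sato, Tam — 3.

3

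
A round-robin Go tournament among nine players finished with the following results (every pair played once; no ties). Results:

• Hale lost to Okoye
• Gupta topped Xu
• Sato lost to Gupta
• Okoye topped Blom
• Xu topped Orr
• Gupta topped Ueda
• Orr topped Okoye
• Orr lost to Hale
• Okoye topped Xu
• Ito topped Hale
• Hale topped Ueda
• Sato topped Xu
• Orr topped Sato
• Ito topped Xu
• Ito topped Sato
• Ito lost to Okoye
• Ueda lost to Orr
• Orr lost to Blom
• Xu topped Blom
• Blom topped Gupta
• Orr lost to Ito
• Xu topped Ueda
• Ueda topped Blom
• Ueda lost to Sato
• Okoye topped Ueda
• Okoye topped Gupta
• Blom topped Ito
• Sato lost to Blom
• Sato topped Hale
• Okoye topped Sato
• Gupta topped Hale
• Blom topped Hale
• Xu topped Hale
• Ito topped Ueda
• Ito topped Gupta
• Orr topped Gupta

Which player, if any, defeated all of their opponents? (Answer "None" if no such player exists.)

None

Highest win total is Okoye with 7 (out of 8 possible).
Okoye lost to Orr, so no player went undefeated.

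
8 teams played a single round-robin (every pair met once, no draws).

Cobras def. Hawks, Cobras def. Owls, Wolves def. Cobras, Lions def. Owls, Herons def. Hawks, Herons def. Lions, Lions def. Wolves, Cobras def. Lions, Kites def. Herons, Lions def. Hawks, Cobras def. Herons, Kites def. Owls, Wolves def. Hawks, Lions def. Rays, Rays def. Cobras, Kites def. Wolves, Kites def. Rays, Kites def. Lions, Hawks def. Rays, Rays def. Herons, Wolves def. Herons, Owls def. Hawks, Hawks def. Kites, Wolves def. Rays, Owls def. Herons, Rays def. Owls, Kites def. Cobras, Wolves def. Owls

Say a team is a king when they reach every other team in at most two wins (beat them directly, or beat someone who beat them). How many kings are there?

5

Rays cannot reach Kites, Wolves in two steps.
Kites reaches everyone (king).
Wolves reaches everyone (king).
Herons cannot reach Cobras in two steps.
Owls cannot reach Wolves, Cobras in two steps.
Lions reaches everyone (king).
Cobras reaches everyone (king).
Hawks reaches everyone (king).
Kings: Kites, Wolves, Lions, Cobras, Hawks — 5.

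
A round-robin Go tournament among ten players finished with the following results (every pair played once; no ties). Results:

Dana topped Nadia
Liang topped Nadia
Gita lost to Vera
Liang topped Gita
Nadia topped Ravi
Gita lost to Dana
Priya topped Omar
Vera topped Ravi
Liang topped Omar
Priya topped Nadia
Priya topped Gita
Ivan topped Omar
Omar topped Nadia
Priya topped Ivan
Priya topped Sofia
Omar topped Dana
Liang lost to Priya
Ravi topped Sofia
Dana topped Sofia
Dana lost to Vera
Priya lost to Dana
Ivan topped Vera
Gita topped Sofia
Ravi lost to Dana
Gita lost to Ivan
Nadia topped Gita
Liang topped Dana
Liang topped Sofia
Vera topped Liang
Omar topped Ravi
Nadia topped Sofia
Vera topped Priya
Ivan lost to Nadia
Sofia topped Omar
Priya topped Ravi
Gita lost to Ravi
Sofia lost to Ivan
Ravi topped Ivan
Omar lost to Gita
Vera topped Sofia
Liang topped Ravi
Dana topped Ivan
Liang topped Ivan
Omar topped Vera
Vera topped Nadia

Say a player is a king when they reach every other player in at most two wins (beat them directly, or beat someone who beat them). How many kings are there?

6

Priya reaches everyone (king).
Liang reaches everyone (king).
Omar reaches everyone (king).
Sofia cannot reach Priya, Liang, Gita, Ivan in two steps.
Ravi cannot reach Priya, Liang, Dana, Nadia in two steps.
Dana reaches everyone (king).
Nadia cannot reach Priya, Liang, Dana in two steps.
Vera reaches everyone (king).
Gita cannot reach Priya, Liang, Ivan in two steps.
Ivan reaches everyone (king).
Kings: Priya, Liang, Omar, Dana, Vera, Ivan — 6.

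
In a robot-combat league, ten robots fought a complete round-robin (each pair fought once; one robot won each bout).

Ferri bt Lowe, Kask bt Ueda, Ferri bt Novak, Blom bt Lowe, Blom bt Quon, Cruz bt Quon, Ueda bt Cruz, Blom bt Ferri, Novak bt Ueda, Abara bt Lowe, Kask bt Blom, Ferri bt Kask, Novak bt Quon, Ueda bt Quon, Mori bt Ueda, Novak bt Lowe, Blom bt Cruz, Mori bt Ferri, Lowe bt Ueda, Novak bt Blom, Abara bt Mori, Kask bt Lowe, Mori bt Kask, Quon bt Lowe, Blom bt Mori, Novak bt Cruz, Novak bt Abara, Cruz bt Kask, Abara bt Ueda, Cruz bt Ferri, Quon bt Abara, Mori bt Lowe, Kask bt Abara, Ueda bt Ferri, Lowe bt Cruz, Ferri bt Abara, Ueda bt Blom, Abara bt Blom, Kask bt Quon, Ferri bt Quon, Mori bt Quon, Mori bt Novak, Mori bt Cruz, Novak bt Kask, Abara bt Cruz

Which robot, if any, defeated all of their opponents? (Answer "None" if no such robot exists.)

Highest win total is Novak with 7 (out of 9 possible).
Novak lost to Mori, Ferri, so no robot went undefeated.

None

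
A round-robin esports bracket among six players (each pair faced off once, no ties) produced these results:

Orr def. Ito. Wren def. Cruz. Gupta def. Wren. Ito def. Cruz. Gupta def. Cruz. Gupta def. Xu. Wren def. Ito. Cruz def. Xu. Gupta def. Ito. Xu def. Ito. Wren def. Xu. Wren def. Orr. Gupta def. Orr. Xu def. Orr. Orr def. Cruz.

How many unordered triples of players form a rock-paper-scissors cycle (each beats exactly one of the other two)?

2

Win totals: Xu 2, Gupta 5, Wren 4, Ito 1, Orr 2, Cruz 1.
A player with w wins dominates both others in C(w,2) triples; summing gives 1 + 10 + 6 + 0 + 1 + 0 = 18 transitive triples.
Total triples C(6,3) = 20, so cyclic triples = 20 − 18 = 2.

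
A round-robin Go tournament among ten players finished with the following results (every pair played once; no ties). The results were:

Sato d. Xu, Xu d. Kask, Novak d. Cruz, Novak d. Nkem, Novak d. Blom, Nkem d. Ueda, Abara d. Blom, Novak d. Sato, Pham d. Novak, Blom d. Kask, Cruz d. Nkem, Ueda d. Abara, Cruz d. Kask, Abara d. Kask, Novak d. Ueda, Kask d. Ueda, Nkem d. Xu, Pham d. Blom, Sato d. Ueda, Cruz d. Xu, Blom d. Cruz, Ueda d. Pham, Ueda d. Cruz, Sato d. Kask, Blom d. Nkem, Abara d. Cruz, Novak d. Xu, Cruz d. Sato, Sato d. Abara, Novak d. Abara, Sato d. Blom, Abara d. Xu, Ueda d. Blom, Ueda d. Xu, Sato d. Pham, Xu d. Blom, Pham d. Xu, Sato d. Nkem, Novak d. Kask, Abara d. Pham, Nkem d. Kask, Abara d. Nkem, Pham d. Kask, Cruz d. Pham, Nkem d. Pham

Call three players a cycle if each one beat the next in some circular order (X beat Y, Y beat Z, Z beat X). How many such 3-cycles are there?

20

Win totals: Xu 2, Nkem 4, Kask 1, Abara 6, Cruz 5, Novak 8, Sato 7, Blom 3, Ueda 5, Pham 4.
A player with w wins dominates both others in C(w,2) triples; summing gives 1 + 6 + 0 + 15 + 10 + 28 + 21 + 3 + 10 + 6 = 100 transitive triples.
Total triples C(10,3) = 120, so cyclic triples = 120 − 100 = 20.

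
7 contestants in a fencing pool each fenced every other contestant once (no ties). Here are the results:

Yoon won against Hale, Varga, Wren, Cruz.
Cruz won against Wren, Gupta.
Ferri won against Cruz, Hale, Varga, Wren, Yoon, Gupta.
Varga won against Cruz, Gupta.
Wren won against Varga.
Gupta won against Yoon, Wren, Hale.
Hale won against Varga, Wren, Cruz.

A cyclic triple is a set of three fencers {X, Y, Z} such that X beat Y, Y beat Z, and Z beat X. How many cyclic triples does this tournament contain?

6

Win totals: Gupta 3, Ferri 6, Hale 3, Varga 2, Cruz 2, Yoon 4, Wren 1.
A fencer with w wins dominates both others in C(w,2) triples; summing gives 3 + 15 + 3 + 1 + 1 + 6 + 0 = 29 transitive triples.
Total triples C(7,3) = 35, so cyclic triples = 35 − 29 = 6.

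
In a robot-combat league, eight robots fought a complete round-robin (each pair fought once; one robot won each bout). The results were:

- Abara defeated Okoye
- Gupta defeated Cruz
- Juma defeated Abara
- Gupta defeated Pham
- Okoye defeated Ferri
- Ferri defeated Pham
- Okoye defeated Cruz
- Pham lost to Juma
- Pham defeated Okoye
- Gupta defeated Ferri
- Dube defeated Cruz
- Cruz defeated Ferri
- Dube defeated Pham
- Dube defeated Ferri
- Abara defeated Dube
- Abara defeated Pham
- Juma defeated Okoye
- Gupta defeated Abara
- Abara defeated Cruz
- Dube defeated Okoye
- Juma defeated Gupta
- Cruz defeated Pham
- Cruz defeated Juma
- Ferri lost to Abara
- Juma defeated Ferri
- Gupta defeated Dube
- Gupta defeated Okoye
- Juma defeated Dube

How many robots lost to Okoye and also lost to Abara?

Okoye beat: Cruz, Ferri.
Abara beat: Dube, Okoye, Cruz, Pham, Ferri.
Both beat: Cruz, Ferri — 2.

2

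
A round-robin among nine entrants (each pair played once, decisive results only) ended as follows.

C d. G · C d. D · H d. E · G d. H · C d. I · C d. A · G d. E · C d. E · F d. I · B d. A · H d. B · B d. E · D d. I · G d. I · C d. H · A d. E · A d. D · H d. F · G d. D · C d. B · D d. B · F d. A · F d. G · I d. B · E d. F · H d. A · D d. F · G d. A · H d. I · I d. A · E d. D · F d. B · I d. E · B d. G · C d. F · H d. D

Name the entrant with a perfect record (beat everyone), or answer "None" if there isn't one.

C has 8 wins out of 8 opponents — a perfect record.

C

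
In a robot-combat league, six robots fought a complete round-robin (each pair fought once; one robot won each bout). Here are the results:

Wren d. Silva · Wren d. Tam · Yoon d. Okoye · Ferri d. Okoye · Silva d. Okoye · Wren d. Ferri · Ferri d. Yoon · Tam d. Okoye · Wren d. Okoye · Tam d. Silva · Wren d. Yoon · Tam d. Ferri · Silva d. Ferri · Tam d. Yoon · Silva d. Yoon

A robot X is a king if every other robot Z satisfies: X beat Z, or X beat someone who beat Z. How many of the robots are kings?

Tam cannot reach Wren in two steps.
Ferri cannot reach Tam, Silva, Wren in two steps.
Silva cannot reach Tam, Wren in two steps.
Yoon cannot reach Tam, Ferri, Silva, Wren in two steps.
Okoye cannot reach Tam, Ferri, Silva, Yoon, Wren in two steps.
Wren reaches everyone (king).
Kings: Wren — 1.

1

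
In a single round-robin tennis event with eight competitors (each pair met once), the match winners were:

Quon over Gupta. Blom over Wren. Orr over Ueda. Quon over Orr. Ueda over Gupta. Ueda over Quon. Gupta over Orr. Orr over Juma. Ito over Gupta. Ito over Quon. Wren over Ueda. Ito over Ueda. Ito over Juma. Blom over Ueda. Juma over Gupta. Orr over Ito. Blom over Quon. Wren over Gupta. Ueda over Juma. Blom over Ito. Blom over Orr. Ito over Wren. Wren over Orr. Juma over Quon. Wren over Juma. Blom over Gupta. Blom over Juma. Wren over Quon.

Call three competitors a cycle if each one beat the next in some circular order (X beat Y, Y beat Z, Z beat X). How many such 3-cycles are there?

Win totals: Wren 5, Juma 2, Gupta 1, Quon 2, Orr 3, Ueda 3, Ito 5, Blom 7.
A competitor with w wins dominates both others in C(w,2) triples; summing gives 10 + 1 + 0 + 1 + 3 + 3 + 10 + 21 = 49 transitive triples.
Total triples C(8,3) = 56, so cyclic triples = 56 − 49 = 7.

7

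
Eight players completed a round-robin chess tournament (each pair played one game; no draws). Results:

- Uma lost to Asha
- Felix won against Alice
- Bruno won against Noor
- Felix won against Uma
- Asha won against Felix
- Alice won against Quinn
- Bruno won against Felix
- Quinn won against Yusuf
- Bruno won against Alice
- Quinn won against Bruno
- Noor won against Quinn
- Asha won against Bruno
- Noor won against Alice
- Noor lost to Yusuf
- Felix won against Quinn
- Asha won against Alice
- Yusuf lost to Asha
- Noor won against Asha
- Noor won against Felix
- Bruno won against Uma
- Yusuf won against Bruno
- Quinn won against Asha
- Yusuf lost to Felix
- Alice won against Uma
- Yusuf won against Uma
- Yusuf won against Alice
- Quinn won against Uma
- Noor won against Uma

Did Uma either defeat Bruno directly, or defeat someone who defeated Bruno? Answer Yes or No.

Uma did not beat Bruno directly.
Uma beat no one, so there is no intermediate player.

No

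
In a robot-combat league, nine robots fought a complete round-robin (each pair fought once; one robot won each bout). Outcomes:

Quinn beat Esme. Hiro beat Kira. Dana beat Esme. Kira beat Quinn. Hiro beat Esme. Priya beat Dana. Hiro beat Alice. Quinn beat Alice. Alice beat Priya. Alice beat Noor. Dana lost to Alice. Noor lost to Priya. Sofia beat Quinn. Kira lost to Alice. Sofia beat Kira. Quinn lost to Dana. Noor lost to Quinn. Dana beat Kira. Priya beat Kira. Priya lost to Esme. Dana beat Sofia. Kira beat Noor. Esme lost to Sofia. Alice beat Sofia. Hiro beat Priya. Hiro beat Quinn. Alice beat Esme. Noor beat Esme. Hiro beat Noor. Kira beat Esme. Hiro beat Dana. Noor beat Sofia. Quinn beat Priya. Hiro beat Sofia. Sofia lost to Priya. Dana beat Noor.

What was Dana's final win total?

Dana's results: beat Quinn, Kira, Noor, Esme, Sofia; lost to Hiro, Alice, Priya.
That is 5 wins.

5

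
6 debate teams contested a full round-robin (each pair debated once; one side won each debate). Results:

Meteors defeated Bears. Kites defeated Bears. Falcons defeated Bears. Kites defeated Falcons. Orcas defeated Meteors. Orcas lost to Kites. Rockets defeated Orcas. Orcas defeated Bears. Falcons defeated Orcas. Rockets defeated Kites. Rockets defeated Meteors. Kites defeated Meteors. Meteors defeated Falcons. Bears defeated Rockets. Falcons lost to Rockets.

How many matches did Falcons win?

Falcons' results: beat Orcas, Bears; lost to Kites, Rockets, Meteors.
That is 2 wins.

2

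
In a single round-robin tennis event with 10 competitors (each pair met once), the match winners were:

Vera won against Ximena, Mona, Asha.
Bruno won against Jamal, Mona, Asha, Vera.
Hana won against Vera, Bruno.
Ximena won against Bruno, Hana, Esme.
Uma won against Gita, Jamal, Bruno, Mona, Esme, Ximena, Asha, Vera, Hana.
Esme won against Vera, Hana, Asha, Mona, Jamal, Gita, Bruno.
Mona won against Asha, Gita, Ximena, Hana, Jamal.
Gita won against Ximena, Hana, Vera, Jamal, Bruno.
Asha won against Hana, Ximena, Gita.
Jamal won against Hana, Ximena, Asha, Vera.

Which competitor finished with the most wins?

Uma

Win totals: Jamal 4, Gita 5, Hana 2, Asha 3, Mona 5, Esme 7, Vera 3, Ximena 3, Uma 9, Bruno 4.
Uma leads with 9 wins (next highest: 7).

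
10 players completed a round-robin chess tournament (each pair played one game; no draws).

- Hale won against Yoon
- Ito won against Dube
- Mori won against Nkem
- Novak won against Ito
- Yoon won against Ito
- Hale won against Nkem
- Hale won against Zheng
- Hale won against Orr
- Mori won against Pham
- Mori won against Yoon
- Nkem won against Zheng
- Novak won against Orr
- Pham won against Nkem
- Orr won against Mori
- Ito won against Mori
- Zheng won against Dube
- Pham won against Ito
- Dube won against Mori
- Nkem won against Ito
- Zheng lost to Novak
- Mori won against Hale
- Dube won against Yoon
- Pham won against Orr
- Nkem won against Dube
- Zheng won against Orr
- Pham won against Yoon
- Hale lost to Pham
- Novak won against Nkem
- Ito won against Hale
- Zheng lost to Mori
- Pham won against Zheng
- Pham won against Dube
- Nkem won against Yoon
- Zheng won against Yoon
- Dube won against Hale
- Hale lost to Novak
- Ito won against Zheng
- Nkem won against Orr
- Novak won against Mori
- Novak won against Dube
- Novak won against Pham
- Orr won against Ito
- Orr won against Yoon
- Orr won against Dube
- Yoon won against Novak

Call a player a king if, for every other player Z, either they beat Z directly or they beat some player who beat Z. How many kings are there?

Dube reaches everyone (king).
Novak reaches everyone (king).
Hale cannot reach Pham in two steps.
Yoon reaches everyone (king).
Orr reaches everyone (king).
Mori reaches everyone (king).
Ito cannot reach Novak in two steps.
Zheng cannot reach Pham, Nkem in two steps.
Pham reaches everyone (king).
Nkem cannot reach Pham in two steps.
Kings: Dube, Novak, Yoon, Orr, Mori, Pham — 6.

6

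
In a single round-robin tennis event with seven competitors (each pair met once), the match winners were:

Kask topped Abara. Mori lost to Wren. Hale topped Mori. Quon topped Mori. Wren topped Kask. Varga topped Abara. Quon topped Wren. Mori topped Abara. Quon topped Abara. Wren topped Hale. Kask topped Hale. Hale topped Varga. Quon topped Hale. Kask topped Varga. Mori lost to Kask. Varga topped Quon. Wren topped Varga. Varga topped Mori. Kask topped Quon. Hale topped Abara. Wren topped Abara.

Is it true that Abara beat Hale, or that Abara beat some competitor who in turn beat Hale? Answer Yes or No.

No

Abara did not beat Hale directly.
Abara beat no one, so there is no intermediate competitor.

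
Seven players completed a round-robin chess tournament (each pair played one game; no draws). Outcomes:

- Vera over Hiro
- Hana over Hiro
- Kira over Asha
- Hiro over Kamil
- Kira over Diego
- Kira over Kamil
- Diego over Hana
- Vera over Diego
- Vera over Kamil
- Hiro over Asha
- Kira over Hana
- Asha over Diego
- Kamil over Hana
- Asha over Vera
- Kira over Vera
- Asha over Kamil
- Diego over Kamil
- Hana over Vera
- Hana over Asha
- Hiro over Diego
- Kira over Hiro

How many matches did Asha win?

3

Asha's results: beat Kamil, Diego, Vera; lost to Hana, Kira, Hiro.
That is 3 wins.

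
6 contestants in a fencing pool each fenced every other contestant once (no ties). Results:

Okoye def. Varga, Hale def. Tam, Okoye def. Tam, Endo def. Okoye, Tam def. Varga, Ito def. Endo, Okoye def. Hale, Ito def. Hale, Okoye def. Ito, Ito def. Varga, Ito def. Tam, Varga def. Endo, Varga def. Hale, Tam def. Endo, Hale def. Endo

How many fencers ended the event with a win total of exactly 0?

Win totals: Tam 2, Hale 2, Varga 2, Endo 1, Ito 4, Okoye 4.
No fencer has exactly 0 wins.

0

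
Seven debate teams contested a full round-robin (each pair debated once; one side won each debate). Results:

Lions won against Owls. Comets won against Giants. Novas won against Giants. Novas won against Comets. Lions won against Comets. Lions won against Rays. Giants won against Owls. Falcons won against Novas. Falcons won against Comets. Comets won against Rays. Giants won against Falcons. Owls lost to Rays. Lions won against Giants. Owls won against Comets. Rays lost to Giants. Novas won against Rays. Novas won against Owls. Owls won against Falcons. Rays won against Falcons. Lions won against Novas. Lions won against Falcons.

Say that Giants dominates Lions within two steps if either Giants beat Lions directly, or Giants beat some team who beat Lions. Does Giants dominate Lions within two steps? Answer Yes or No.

Giants did not beat Lions directly.
Giants beat Rays, Owls, Falcons, but each of them lost to Lions. No two-step path.

No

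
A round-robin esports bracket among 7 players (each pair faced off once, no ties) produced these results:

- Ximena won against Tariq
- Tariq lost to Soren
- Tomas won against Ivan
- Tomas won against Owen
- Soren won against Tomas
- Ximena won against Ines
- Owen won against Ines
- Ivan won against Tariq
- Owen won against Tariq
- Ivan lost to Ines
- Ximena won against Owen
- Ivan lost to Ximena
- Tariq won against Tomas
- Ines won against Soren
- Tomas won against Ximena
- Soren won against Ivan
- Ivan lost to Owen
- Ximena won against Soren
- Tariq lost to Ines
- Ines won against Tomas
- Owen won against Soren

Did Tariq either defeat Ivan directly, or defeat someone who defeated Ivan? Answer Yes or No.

Yes

Tariq did not beat Ivan directly.
Tariq beat Tomas. Of those, Tomas beat Ivan.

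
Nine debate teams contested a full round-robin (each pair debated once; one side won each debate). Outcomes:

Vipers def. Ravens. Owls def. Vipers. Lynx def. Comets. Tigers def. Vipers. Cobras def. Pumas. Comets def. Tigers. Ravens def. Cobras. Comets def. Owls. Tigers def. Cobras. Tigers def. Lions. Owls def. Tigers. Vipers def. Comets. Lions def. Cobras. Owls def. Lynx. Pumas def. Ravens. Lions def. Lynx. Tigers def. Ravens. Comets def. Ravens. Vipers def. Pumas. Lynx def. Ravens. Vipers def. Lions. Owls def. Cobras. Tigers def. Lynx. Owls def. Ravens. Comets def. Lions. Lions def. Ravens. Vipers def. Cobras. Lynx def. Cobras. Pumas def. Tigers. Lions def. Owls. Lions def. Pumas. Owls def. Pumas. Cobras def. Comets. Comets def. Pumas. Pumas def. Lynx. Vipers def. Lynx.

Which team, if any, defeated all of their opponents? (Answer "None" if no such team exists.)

None

Highest win total is Vipers with 6 (out of 8 possible).
Vipers lost to Tigers, Owls, so no team went undefeated.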